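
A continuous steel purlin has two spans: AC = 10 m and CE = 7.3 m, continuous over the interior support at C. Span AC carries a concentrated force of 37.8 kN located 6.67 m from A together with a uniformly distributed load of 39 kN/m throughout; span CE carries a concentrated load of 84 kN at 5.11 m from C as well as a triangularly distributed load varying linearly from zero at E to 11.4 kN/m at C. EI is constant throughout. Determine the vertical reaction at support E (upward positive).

R_E = 21.35 kN

Take M_C as the redundant. Released structure: two simple spans AC and CE with a hinge at C.
Discontinuity in slope at C on the released structure — sum the simple-span end rotations:
  span AC: point load 37.8 at a = 6.67: Pab(L + a)/(6LEI) = 233.3/EI
  span AC: UDL 39: wL³/(24EI) = 1625/EI
  span CE: point load 84 at a = 5.11: Pab(L + b)/(6LEI) = 203.7/EI
  span CE: triangular load, peak 11.4: w₀L³/(45EI) = 98.55/EI
  relative rotation θ_0 = (1858 + 302.2)/EI = 2160/EI
A unit hogging moment at C produces rotation L₁/(3EI) + L₂/(3EI) = 5.767/EI.
Compatibility: M_C·(L₁+L₂)/(3EI) = θ_0, giving M_C = 374.7 kN·m (hogging).
Span CE, ΣM about E: R_C^{CE}·7.3 = 386.5 + 374.7, so R_C^{CE} = 104.3 kN and R_E = 125.6 − 104.3 = 21.35 kN.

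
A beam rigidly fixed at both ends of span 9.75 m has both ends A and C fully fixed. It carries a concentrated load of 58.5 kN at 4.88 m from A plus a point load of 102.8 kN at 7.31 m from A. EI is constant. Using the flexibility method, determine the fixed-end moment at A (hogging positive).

Take the two fixed-end moments M_A, M_C as redundants; the released structure is the simple span AC.
On the primary (simply-supported) span, the end slopes from the loading are:
  at A: point load 58.5 at a = 4.88: Pab(L + b)/(6LEI) = 347.5/EI
  at C: point load 58.5 at a = 4.88: Pab(L + a)/(6LEI) = 347.7/EI
  at A: point load 102.8 at a = 7.31: Pab(L + b)/(6LEI) = 382.1/EI
  at C: point load 102.8 at a = 7.31: Pab(L + a)/(6LEI) = 534.7/EI
  θ_A0 = 729.5/EI,  θ_C0 = 882.4/EI
Flexibility coefficients: a unit moment at one end gives L/(3EI) there and L/(6EI) at the far end, so f₁₁ = f₂₂ = 3.25/EI and f₁₂ = f₂₁ = 1.625/EI.
Compatibility — zero rotation at each built-in end:
  3.25 M_A + 1.625 M_C = 729.5
  1.625 M_A + 3.25 M_C = 882.4
Solving the pair gives M_A = 118.3 kN·m and M_C = 212.4 kN·m (hogging).

M_A = 118.3 kN·m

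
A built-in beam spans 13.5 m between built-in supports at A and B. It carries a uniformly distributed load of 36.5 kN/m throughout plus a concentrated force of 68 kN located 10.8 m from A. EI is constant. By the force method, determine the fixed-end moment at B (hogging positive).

Release both end moments; the primary structure is a simply-supported span AB with redundants M_A and M_B.
On the primary (simply-supported) span, the end slopes from the loading are:
  at A: UDL 36.5: wL³/(24EI) = 3742/EI
  at B: UDL 36.5: wL³/(24EI) = 3742/EI
  at A: point load 68 at a = 10.8: Pab(L + b)/(6LEI) = 396.6/EI
  at B: point load 68 at a = 10.8: Pab(L + a)/(6LEI) = 594.9/EI
  θ_A0 = 4138/EI,  θ_B0 = 4337/EI
Flexibility coefficients: a unit moment at one end gives L/(3EI) there and L/(6EI) at the far end, so f₁₁ = f₂₂ = 4.5/EI and f₁₂ = f₂₁ = 2.25/EI.
Compatibility — zero rotation at each built-in end:
  4.5 M_A + 2.25 M_B = 4138
  2.25 M_A + 4.5 M_B = 4337
Solving the pair gives M_A = 583.7 kN·m and M_B = 671.8 kN·m (hogging).

M_B = 671.8 kN·m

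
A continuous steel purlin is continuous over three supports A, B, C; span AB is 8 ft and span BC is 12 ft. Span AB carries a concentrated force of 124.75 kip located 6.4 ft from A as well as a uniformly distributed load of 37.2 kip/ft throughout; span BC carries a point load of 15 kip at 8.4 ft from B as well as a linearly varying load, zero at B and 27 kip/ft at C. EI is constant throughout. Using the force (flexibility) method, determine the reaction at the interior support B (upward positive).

R_B = 375.3 kip

Release continuity at B by inserting a hinge; the redundant is the internal moment M_B. The primary structure is two simply-supported spans AB and BC.
Rotations at B on the released spans (each span's end-slope, ×1/EI):
  span AB: point load 124.75 at a = 6.4: Pab(L + a)/(6LEI) = 383.2/EI
  span AB: UDL 37.2: wL³/(24EI) = 793.6/EI
  span BC: point load 15 at a = 8.4: Pab(L + b)/(6LEI) = 98.28/EI
  span BC: triangular load, peak 27: 7w₀L³/(360EI) = 907.2/EI
  relative rotation θ_0 = (1177 + 1005)/EI = 2182/EI
A unit hogging moment at B produces rotation L₁/(3EI) + L₂/(3EI) = 6.667/EI.
Compatibility: M_B·(L₁+L₂)/(3EI) = θ_0, giving M_B = 327.3 kip·ft (hogging).
Span AB, ΣM about A with M_B applied at B: R_B^{AB}·8 = 1989 + 327.3, so R_B^{AB} = 289.5 kip and R_A = 422.4 − 289.5 = 132.8 kip.
Span BC, ΣM about C: R_B^{BC}·12 = 702 + 327.3, so R_B^{BC} = 85.78 kip and R_C = 177 − 85.78 = 91.22 kip.
R_B = 289.5 + 85.78 = 375.3 kip.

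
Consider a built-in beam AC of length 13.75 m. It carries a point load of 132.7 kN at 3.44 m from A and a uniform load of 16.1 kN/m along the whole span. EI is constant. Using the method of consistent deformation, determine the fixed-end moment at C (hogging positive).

Take the two fixed-end moments M_A, M_C as redundants; the released structure is the simple span AC.
End rotations of the released simple span under the applied load (×1/EI):
  at A: point load 132.7 at a = 3.44: Pab(L + b)/(6LEI) = 1373/EI
  at C: point load 132.7 at a = 3.44: Pab(L + a)/(6LEI) = 980.6/EI
  at A: UDL 16.1: wL³/(24EI) = 1744/EI
  at C: UDL 16.1: wL³/(24EI) = 1744/EI
  θ_A0 = 3116/EI,  θ_C0 = 2725/EI
Flexibility coefficients: a unit moment at one end gives L/(3EI) there and L/(6EI) at the far end, so f₁₁ = f₂₂ = 4.583/EI and f₁₂ = f₂₁ = 2.292/EI.
Compatibility — zero rotation at each built-in end:
  4.583 M_A + 2.292 M_C = 3116
  2.292 M_A + 4.583 M_C = 2725
Solving the pair gives M_A = 510.3 kN·m and M_C = 339.3 kN·m (hogging).

M_C = 339.3 kN·m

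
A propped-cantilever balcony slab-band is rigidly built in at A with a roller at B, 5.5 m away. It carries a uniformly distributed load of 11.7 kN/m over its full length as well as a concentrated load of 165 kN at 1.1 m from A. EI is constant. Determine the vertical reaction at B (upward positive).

R_B = 33.37 kN

Choose R_B as the redundant. The primary structure is the cantilever fixed at A.
Downward deflection at the released point B due to the loads:
  UDL 11.7: wL⁴/(8EI) = 1338/EI
  point load 165 at a = 1.1: Pa²(3L − a)/(6EI) = 512.4/EI
  δ_0 = 1851/EI
Flexibility coefficient — unit upward force at B: δ_{BB} = L³/(3EI) = 55.46/EI.
Compatibility at B: δ_0 − R_B·δ_{BB} = 0, so R_B = 1851/55.46 = 33.37 kN.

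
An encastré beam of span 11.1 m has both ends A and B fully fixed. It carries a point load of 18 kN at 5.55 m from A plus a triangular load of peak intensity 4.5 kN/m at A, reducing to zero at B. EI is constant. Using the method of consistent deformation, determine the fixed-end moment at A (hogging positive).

M_A = 52.7 kN·m

Take the two fixed-end moments M_A, M_B as redundants; the released structure is the simple span AB.
On the primary (simply-supported) span, the end slopes from the loading are:
  at A: point load 18 at a = 5.55: Pab(L + b)/(6LEI) = 138.6/EI
  at B: point load 18 at a = 5.55: Pab(L + a)/(6LEI) = 138.6/EI
  at A: triangular load, peak 4.5: w₀L³/(45EI) = 136.8/EI
  at B: triangular load, peak 4.5: 7w₀L³/(360EI) = 119.7/EI
  θ_A0 = 275.4/EI,  θ_B0 = 258.3/EI
Flexibility coefficients: a unit moment at one end gives L/(3EI) there and L/(6EI) at the far end, so f₁₁ = f₂₂ = 3.7/EI and f₁₂ = f₂₁ = 1.85/EI.
Compatibility — zero rotation at each built-in end:
  3.7 M_A + 1.85 M_B = 275.4
  1.85 M_A + 3.7 M_B = 258.3
Solving the pair gives M_A = 52.7 kN·m and M_B = 43.46 kN·m (hogging).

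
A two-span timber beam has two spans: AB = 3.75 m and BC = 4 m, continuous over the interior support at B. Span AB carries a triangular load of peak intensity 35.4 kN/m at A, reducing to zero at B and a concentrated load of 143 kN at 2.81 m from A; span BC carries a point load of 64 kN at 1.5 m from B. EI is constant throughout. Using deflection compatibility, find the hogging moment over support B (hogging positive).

Insert a hinge at B; M_B is the redundant, and each span becomes simply supported.
Rotations at B on the released spans (each span's end-slope, ×1/EI):
  span AB: triangular load, peak 35.4: 7w₀L³/(360EI) = 36.3/EI
  span AB: point load 143 at a = 2.81: Pab(L + a)/(6LEI) = 110.1/EI
  span BC: point load 64 at a = 1.5: Pab(L + b)/(6LEI) = 65/EI
  relative rotation θ_0 = (146.4 + 65)/EI = 211.4/EI
A unit hogging moment at B produces rotation L₁/(3EI) + L₂/(3EI) = 2.583/EI.
Compatibility: M_B·(L₁+L₂)/(3EI) = θ_0, giving M_B = 81.84 kN·m (hogging).

M_B = 81.84 kN·m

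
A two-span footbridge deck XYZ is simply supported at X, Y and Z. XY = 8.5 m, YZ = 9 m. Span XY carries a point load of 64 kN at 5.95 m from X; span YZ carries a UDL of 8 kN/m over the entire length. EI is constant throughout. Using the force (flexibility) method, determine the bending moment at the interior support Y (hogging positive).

Take M_Y as the redundant. Released structure: two simple spans XY and YZ with a hinge at Y.
Discontinuity in slope at Y on the released structure — sum the simple-span end rotations:
  span XY: point load 64 at a = 5.95: Pab(L + a)/(6LEI) = 275.1/EI
  span YZ: UDL 8: wL³/(24EI) = 243/EI
  relative rotation θ_0 = (275.1 + 243)/EI = 518.1/EI
A unit hogging moment at Y produces rotation L₁/(3EI) + L₂/(3EI) = 5.833/EI.
Compatibility: M_Y·(L₁+L₂)/(3EI) = θ_0, giving M_Y = 88.82 kN·m (hogging).

M_Y = 88.82 kN·m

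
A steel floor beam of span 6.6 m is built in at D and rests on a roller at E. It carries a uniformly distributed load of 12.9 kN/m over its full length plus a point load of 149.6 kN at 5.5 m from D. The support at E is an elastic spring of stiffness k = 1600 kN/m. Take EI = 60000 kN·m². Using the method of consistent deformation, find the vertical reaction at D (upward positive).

R_D = 130.9 kN

Take the reaction at E as the redundant and release it; the primary structure is a cantilever fixed at D.
Free-end deflection of the primary structure under the applied loading (downward +):
  UDL 12.9: wL⁴/(8EI) = 3060/EI
  point load 149.6 at a = 5.5: Pa²(3L − a)/(6EI) = 10786/EI
  δ_0 = 13845/EI
Flexibility coefficient — unit upward force at E: δ_{EE} = L³/(3EI) = 95.83/EI.
With EI = 60000 kN·m²: δ_0 = 0.23075 m and δ_{EE} = 0.001597 m/kN.
Compatibility — the spring shortens by R_E/k under the reaction it provides: δ_0 − R_E·δ_{EE} = R_E/k. With 1/k = 0.000625 m/kN, R_E = δ_0 / (δ_{EE} + 1/k) = 0.23075 / (0.001597 + 0.000625) = 103.8 kN.
Vertical equilibrium: R_D = ΣP − R_E = 234.7 − 103.8 = 130.9 kN.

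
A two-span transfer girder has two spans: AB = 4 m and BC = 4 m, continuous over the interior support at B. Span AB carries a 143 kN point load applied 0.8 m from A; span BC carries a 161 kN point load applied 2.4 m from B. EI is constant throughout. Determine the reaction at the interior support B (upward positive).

Release continuity at B by inserting a hinge; the redundant is the internal moment M_B. The primary structure is two simply-supported spans AB and BC.
End slopes at the hinge B, treating each span as simply supported:
  span AB: point load 143 at a = 0.8: Pab(L + a)/(6LEI) = 73.22/EI
  span BC: point load 161 at a = 2.4: Pab(L + b)/(6LEI) = 144.3/EI
  relative rotation θ_0 = (73.22 + 144.3)/EI = 217.5/EI
A unit hogging moment at B produces rotation L₁/(3EI) + L₂/(3EI) = 2.667/EI.
Slope continuity at B: θ_0 = M_B·2.667/EI, so M_B = 217.5/2.667 = 81.55 kN·m (hogging).
Span AB, ΣM about A with M_B applied at B: R_B^{AB}·4 = 114.4 + 81.55, so R_B^{AB} = 48.99 kN and R_A = 143 − 48.99 = 94.01 kN.
Span BC, ΣM about C: R_B^{BC}·4 = 257.6 + 81.55, so R_B^{BC} = 84.79 kN and R_C = 161 − 84.79 = 76.21 kN.
R_B = 48.99 + 84.79 = 133.8 kN.

R_B = 133.8 kN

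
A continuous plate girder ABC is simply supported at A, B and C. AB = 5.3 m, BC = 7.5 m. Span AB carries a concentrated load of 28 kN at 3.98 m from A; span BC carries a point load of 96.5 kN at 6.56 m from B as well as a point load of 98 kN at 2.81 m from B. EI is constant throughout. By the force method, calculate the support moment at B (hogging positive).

M_B = 118.2 kN·m

Release continuity at B by inserting a hinge; the redundant is the internal moment M_B. The primary structure is two simply-supported spans AB and BC.
End slopes at the hinge B, treating each span as simply supported:
  span AB: point load 28 at a = 3.98: Pab(L + a)/(6LEI) = 42.93/EI
  span BC: point load 96.5 at a = 6.56: Pab(L + b)/(6LEI) = 111.6/EI
  span BC: point load 98 at a = 2.81: Pab(L + b)/(6LEI) = 349.9/EI
  relative rotation θ_0 = (42.93 + 461.5)/EI = 504.4/EI
A unit hogging moment at B produces rotation L₁/(3EI) + L₂/(3EI) = 4.267/EI.
Slope continuity at B: θ_0 = M_B·4.267/EI, so M_B = 504.4/4.267 = 118.2 kN·m (hogging).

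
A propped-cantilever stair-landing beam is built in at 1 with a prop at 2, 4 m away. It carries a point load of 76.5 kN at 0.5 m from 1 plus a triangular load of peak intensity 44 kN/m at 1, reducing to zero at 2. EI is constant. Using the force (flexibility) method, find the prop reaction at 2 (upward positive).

R_2 = 19.32 kN

Remove the prop at 2; the released (primary) structure is a cantilever built in at 1.
Deflection at 2 on the released cantilever, summing each load's contribution:
  point load 76.5 at a = 0.5: Pa²(3L − a)/(6EI) = 36.66/EI
  triangular load, peak 44 at the fixed end: w₀L⁴/(30EI) = 375.5/EI
  δ_0 = 412.1/EI
Flexibility coefficient — unit upward force at 2: δ_{22} = L³/(3EI) = 21.33/EI.
Compatibility at 2: δ_0 − R_2·δ_{22} = 0, so R_2 = 412.1/21.33 = 19.32 kN.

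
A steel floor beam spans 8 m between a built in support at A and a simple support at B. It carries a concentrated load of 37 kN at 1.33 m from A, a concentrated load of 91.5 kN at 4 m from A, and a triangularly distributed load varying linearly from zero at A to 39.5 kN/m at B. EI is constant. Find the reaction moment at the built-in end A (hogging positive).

M_A = 322.3 kN·m

Take the reaction at B as the redundant and release it; the primary structure is a cantilever fixed at A.
Free-end deflection of the primary structure under the applied loading (downward +):
  point load 37 at a = 1.33: Pa²(3L − a)/(6EI) = 247.3/EI
  point load 91.5 at a = 4: Pa²(3L − a)/(6EI) = 4880/EI
  triangular load, peak 39.5 at the free end: 11w₀L⁴/(120EI) = 14831/EI
  δ_0 = 19958/EI
Flexibility coefficient — unit upward force at B: δ_{BB} = L³/(3EI) = 170.7/EI.
Compatibility at B: δ_0 − R_B·δ_{BB} = 0, so R_B = 19958/170.7 = 116.9 kN.
Moment equilibrium about A: M_A = Σ(load moments about A) − R_B·L = 1258 − 116.9×8 = 322.3 kN·m.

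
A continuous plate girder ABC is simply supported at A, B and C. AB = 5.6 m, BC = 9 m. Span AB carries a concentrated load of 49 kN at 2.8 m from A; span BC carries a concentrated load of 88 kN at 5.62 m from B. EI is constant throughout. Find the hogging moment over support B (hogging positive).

M_B = 98.48 kN·m

Release continuity at B by inserting a hinge; the redundant is the internal moment M_B. The primary structure is two simply-supported spans AB and BC.
Discontinuity in slope at B on the released structure — sum the simple-span end rotations:
  span AB: point load 49 at a = 2.8: Pab(L + a)/(6LEI) = 96.04/EI
  span BC: point load 88 at a = 5.62: Pab(L + b)/(6LEI) = 383.2/EI
  relative rotation θ_0 = (96.04 + 383.2)/EI = 479.3/EI
A unit hogging moment at B produces rotation L₁/(3EI) + L₂/(3EI) = 4.867/EI.
Compatibility: M_B·(L₁+L₂)/(3EI) = θ_0, giving M_B = 98.48 kN·m (hogging).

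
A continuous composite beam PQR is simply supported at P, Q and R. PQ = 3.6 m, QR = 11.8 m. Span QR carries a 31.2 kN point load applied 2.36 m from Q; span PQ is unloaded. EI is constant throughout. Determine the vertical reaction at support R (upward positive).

R_R = 2.797 kN

Release continuity at Q by inserting a hinge; the redundant is the internal moment M_Q. The primary structure is two simply-supported spans PQ and QR.
Rotations at Q on the released spans (each span's end-slope, ×1/EI):
  span QR: point load 31.2 at a = 2.36: Pab(L + b)/(6LEI) = 208.5/EI
  relative rotation θ_0 = (0 + 208.5)/EI = 208.5/EI
A unit hogging moment at Q produces rotation L₁/(3EI) + L₂/(3EI) = 5.133/EI.
Compatibility: M_Q·(L₁+L₂)/(3EI) = θ_0, giving M_Q = 40.62 kN·m (hogging).
Span QR, ΣM about R: R_Q^{QR}·11.8 = 294.5 + 40.62, so R_Q^{QR} = 28.4 kN and R_R = 31.2 − 28.4 = 2.797 kN.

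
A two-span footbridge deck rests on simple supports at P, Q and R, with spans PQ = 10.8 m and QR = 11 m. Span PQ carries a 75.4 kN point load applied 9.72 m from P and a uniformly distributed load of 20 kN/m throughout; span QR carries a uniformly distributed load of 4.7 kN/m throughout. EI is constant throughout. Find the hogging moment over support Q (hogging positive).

Insert a hinge at Q; M_Q is the redundant, and each span becomes simply supported.
Rotations at Q on the released spans (each span's end-slope, ×1/EI):
  span PQ: point load 75.4 at a = 9.72: Pab(L + a)/(6LEI) = 250.6/EI
  span PQ: UDL 20: wL³/(24EI) = 1050/EI
  span QR: UDL 4.7: wL³/(24EI) = 260.7/EI
  relative rotation θ_0 = (1300 + 260.7)/EI = 1561/EI
A unit hogging moment at Q produces rotation L₁/(3EI) + L₂/(3EI) = 7.267/EI.
Compatibility: M_Q·(L₁+L₂)/(3EI) = θ_0, giving M_Q = 214.8 kN·m (hogging).

M_Q = 214.8 kN·m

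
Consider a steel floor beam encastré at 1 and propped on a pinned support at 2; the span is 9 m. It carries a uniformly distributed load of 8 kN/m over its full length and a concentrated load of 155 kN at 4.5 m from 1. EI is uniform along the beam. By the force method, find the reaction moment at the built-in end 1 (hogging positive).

M_1 = 342.6 kN·m

Remove the prop at 2; the released (primary) structure is a cantilever built in at 1.
Primary-structure tip deflection at 2 by superposition:
  UDL 8: wL⁴/(8EI) = 6561/EI
  point load 155 at a = 4.5: Pa²(3L − a)/(6EI) = 11770/EI
  δ_0 = 18331/EI
Tip deflection under a unit load at 2: L³/(3EI) = 243/EI.
The prop prevents deflection at 2: R_2 = δ_0/δ_{22} = 18331/243 = 75.44 kN.
Moment equilibrium about 1: M_1 = Σ(load moments about 1) − R_2·L = 1022 − 75.44×9 = 342.6 kN·m.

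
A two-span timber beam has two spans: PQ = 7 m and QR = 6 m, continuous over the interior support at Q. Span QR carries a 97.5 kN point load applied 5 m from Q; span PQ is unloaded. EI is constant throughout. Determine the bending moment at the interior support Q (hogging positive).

M_Q = 21.88 kN·m

Insert a hinge at Q; M_Q is the redundant, and each span becomes simply supported.
Rotations at Q on the released spans (each span's end-slope, ×1/EI):
  span QR: point load 97.5 at a = 5: Pab(L + b)/(6LEI) = 94.79/EI
  relative rotation θ_0 = (0 + 94.79)/EI = 94.79/EI
A unit hogging moment at Q produces rotation L₁/(3EI) + L₂/(3EI) = 4.333/EI.
Slope continuity at Q: θ_0 = M_Q·4.333/EI, so M_Q = 94.79/4.333 = 21.88 kN·m (hogging).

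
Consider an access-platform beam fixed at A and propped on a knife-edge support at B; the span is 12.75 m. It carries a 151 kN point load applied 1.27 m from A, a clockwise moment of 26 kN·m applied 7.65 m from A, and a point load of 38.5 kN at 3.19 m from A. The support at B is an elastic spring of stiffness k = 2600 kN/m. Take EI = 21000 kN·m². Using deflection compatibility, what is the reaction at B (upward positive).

Remove the prop at B; the released (primary) structure is a cantilever built in at A.
Primary-structure tip deflection at B by superposition:
  point load 151 at a = 1.27: Pa²(3L − a)/(6EI) = 1501/EI
  clockwise couple 26 at a = 7.65: M₀a(2L − a)/(2EI) = 1775/EI
  point load 38.5 at a = 3.19: Pa²(3L − a)/(6EI) = 2289/EI
  δ_0 = 5566/EI
Flexibility coefficient — unit upward force at B: δ_{BB} = L³/(3EI) = 690.9/EI.
With EI = 21000 kN·m²: δ_0 = 0.26503 m and δ_{BB} = 0.0329 m/kN.
Compatibility — the spring shortens by R_B/k under the reaction it provides: δ_0 − R_B·δ_{BB} = R_B/k. With 1/k = 0.000385 m/kN, R_B = δ_0 / (δ_{BB} + 1/k) = 0.26503 / (0.0329 + 0.000385) = 7.963 kN.

R_B = 7.963 kN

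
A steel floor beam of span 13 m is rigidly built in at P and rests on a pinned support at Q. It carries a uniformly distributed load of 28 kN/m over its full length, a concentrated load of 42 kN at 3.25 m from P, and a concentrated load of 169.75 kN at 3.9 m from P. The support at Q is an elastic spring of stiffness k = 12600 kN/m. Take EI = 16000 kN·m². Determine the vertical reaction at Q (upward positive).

R_Q = 160.5 kN

Choose R_Q as the redundant. The primary structure is the cantilever fixed at P.
Free-end deflection of the primary structure under the applied loading (downward +):
  UDL 28: wL⁴/(8EI) = 99964/EI
  point load 42 at a = 3.25: Pa²(3L − a)/(6EI) = 2643/EI
  point load 169.75 at a = 3.9: Pa²(3L − a)/(6EI) = 15104/EI
  δ_0 = 117711/EI
Tip deflection under a unit load at Q: L³/(3EI) = 732.3/EI.
With EI = 16000 kN·m²: δ_0 = 7.3569 m and δ_{QQ} = 0.045771 m/kN.
Compatibility — the spring shortens by R_Q/k under the reaction it provides: δ_0 − R_Q·δ_{QQ} = R_Q/k. With 1/k = 0.000079 m/kN, R_Q = δ_0 / (δ_{QQ} + 1/k) = 7.3569 / (0.045771 + 0.000079) = 160.5 kN.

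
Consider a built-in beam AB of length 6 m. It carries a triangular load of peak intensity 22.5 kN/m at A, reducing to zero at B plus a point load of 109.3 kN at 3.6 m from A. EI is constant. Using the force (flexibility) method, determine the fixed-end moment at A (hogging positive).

Release both end moments; the primary structure is a simply-supported span AB with redundants M_A and M_B.
On the primary (simply-supported) span, the end slopes from the loading are:
  at A: triangular load, peak 22.5: w₀L³/(45EI) = 108/EI
  at B: triangular load, peak 22.5: 7w₀L³/(360EI) = 94.5/EI
  at A: point load 109.3 at a = 3.6: Pab(L + b)/(6LEI) = 220.3/EI
  at B: point load 109.3 at a = 3.6: Pab(L + a)/(6LEI) = 251.8/EI
  θ_A0 = 328.3/EI,  θ_B0 = 346.3/EI
Flexibility coefficients: a unit moment at one end gives L/(3EI) there and L/(6EI) at the far end, so f₁₁ = f₂₂ = 2/EI and f₁₂ = f₂₁ = 1/EI.
Compatibility — zero rotation at each built-in end:
  2 M_A + 1 M_B = 328.3
  1 M_A + 2 M_B = 346.3
Solving the pair gives M_A = 103.5 kN·m and M_B = 121.4 kN·m (hogging).

M_A = 103.5 kN·m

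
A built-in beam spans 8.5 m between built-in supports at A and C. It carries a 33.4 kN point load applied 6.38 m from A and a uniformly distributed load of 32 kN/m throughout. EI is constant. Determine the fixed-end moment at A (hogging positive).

M_A = 205.9 kN·m

Take the two fixed-end moments M_A, M_C as redundants; the released structure is the simple span AC.
On the primary (simply-supported) span, the end slopes from the loading are:
  at A: point load 33.4 at a = 6.38: Pab(L + b)/(6LEI) = 94.07/EI
  at C: point load 33.4 at a = 6.38: Pab(L + a)/(6LEI) = 131.8/EI
  at A: UDL 32: wL³/(24EI) = 818.8/EI
  at C: UDL 32: wL³/(24EI) = 818.8/EI
  θ_A0 = 912.9/EI,  θ_C0 = 950.6/EI
Flexibility coefficients: a unit moment at one end gives L/(3EI) there and L/(6EI) at the far end, so f₁₁ = f₂₂ = 2.833/EI and f₁₂ = f₂₁ = 1.417/EI.
Compatibility — zero rotation at each built-in end:
  2.833 M_A + 1.417 M_C = 912.9
  1.417 M_A + 2.833 M_C = 950.6
Solving the pair gives M_A = 205.9 kN·m and M_C = 232.6 kN·m (hogging).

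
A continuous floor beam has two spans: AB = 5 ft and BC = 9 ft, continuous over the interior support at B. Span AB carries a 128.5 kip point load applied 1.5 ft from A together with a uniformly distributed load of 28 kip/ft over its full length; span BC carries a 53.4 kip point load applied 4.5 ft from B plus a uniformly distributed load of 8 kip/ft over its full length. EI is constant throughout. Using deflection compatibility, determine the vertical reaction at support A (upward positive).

Take M_B as the redundant. Released structure: two simple spans AB and BC with a hinge at B.
Rotations at B on the released spans (each span's end-slope, ×1/EI):
  span AB: point load 128.5 at a = 1.5: Pab(L + a)/(6LEI) = 146.2/EI
  span AB: UDL 28: wL³/(24EI) = 145.8/EI
  span BC: point load 53.4 at a = 4.5: Pab(L + b)/(6LEI) = 270.3/EI
  span BC: UDL 8: wL³/(24EI) = 243/EI
  relative rotation θ_0 = (292 + 513.3)/EI = 805.3/EI
A unit hogging moment at B produces rotation L₁/(3EI) + L₂/(3EI) = 4.667/EI.
Compatibility: M_B·(L₁+L₂)/(3EI) = θ_0, giving M_B = 172.6 kip·ft (hogging).
Span AB, ΣM about A with M_B applied at B: R_B^{AB}·5 = 542.8 + 172.6, so R_B^{AB} = 143.1 kip and R_A = 268.5 − 143.1 = 125.4 kip.

R_A = 125.4 kip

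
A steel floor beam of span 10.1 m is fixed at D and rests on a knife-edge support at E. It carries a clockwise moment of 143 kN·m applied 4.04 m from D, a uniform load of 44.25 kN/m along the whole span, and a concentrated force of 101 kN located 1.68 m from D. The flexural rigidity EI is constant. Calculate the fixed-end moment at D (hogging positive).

Choose R_E as the redundant. The primary structure is the cantilever fixed at D.
Primary-structure tip deflection at E by superposition:
  clockwise couple 143 at a = 4.04: M₀a(2L − a)/(2EI) = 4668/EI
  UDL 44.25: wL⁴/(8EI) = 57558/EI
  point load 101 at a = 1.68: Pa²(3L − a)/(6EI) = 1360/EI
  δ_0 = 63586/EI
Tip deflection under a unit load at E: L³/(3EI) = 343.4/EI.
The prop prevents deflection at E: R_E = δ_0/δ_{EE} = 63586/343.4 = 185.1 kN.
Moment equilibrium about D: M_D = Σ(load moments about D) − R_E·L = 2570 − 185.1×10.1 = 699.7 kN·m.

M_D = 699.7 kN·m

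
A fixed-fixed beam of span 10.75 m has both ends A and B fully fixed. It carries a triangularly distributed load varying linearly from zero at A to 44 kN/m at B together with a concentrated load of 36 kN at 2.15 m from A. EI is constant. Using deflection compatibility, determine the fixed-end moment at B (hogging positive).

M_B = 266.6 kN·m

Release both end moments; the primary structure is a simply-supported span AB with redundants M_A and M_B.
Simple-span end rotations at A and B under the given loads:
  at A: triangular load, peak 44: 7w₀L³/(360EI) = 1063/EI
  at B: triangular load, peak 44: w₀L³/(45EI) = 1215/EI
  at A: point load 36 at a = 2.15: Pab(L + b)/(6LEI) = 199.7/EI
  at B: point load 36 at a = 2.15: Pab(L + a)/(6LEI) = 133.1/EI
  θ_A0 = 1263/EI,  θ_B0 = 1348/EI
Flexibility coefficients: a unit moment at one end gives L/(3EI) there and L/(6EI) at the far end, so f₁₁ = f₂₂ = 3.583/EI and f₁₂ = f₂₁ = 1.792/EI.
Compatibility — zero rotation at each built-in end:
  3.583 M_A + 1.792 M_B = 1263
  1.792 M_A + 3.583 M_B = 1348
Solving the pair gives M_A = 219 kN·m and M_B = 266.6 kN·m (hogging).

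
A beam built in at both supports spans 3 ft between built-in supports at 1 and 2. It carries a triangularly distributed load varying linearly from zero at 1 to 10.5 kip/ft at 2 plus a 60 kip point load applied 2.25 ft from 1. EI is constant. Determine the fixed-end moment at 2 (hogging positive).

M_2 = 30.04 kip·ft

Take the two fixed-end moments M_1, M_2 as redundants; the released structure is the simple span 12.
On the primary (simply-supported) span, the end slopes from the loading are:
  at 1: triangular load, peak 10.5: 7w₀L³/(360EI) = 5.513/EI
  at 2: triangular load, peak 10.5: w₀L³/(45EI) = 6.3/EI
  at 1: point load 60 at a = 2.25: Pab(L + b)/(6LEI) = 21.09/EI
  at 2: point load 60 at a = 2.25: Pab(L + a)/(6LEI) = 29.53/EI
  θ_10 = 26.61/EI,  θ_20 = 35.83/EI
Flexibility coefficients: a unit moment at one end gives L/(3EI) there and L/(6EI) at the far end, so f₁₁ = f₂₂ = 1/EI and f₁₂ = f₂₁ = 0.5/EI.
Compatibility — zero rotation at each built-in end:
  1 M_1 + 0.5 M_2 = 26.61
  0.5 M_1 + 1 M_2 = 35.83
Solving the pair gives M_1 = 11.59 kip·ft and M_2 = 30.04 kip·ft (hogging).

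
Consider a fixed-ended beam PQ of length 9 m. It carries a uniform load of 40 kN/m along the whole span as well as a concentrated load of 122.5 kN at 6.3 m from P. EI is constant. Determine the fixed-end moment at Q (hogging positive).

Release both end moments; the primary structure is a simply-supported span PQ with redundants M_P and M_Q.
Simple-span end rotations at P and Q under the given loads:
  at P: UDL 40: wL³/(24EI) = 1215/EI
  at Q: UDL 40: wL³/(24EI) = 1215/EI
  at P: point load 122.5 at a = 6.3: Pab(L + b)/(6LEI) = 451.5/EI
  at Q: point load 122.5 at a = 6.3: Pab(L + a)/(6LEI) = 590.4/EI
  θ_P0 = 1666/EI,  θ_Q0 = 1805/EI
Flexibility coefficients: a unit moment at one end gives L/(3EI) there and L/(6EI) at the far end, so f₁₁ = f₂₂ = 3/EI and f₁₂ = f₂₁ = 1.5/EI.
Compatibility — zero rotation at each built-in end:
  3 M_P + 1.5 M_Q = 1666
  1.5 M_P + 3 M_Q = 1805
Solving the pair gives M_P = 339.5 kN·m and M_Q = 432.1 kN·m (hogging).

M_Q = 432.1 kN·m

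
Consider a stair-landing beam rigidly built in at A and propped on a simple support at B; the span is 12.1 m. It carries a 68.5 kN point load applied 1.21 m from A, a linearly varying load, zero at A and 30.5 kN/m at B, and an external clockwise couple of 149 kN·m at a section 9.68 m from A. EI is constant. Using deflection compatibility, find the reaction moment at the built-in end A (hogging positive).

M_A = 265.8 kN·m

Remove the prop at B; the released (primary) structure is a cantilever built in at A.
Deflection at B on the released cantilever, summing each load's contribution:
  point load 68.5 at a = 1.21: Pa²(3L − a)/(6EI) = 586.5/EI
  triangular load, peak 30.5 at the free end: 11w₀L⁴/(120EI) = 59931/EI
  clockwise couple 149 at a = 9.68: M₀a(2L − a)/(2EI) = 10471/EI
  δ_0 = 70989/EI
Flexibility coefficient — unit upward force at B: δ_{BB} = L³/(3EI) = 590.5/EI.
Compatibility at B: δ_0 − R_B·δ_{BB} = 0, so R_B = 70989/590.5 = 120.2 kN.
Moment equilibrium about A: M_A = Σ(load moments about A) − R_B·L = 1720 − 120.2×12.1 = 265.8 kN·m.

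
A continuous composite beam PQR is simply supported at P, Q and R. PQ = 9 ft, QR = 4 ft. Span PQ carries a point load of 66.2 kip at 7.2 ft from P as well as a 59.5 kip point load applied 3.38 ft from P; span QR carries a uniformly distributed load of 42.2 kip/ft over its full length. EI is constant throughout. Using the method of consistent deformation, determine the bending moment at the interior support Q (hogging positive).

Release continuity at Q by inserting a hinge; the redundant is the internal moment M_Q. The primary structure is two simply-supported spans PQ and QR.
Discontinuity in slope at Q on the released structure — sum the simple-span end rotations:
  span PQ: point load 66.2 at a = 7.2: Pab(L + a)/(6LEI) = 257.4/EI
  span PQ: point load 59.5 at a = 3.38: Pab(L + a)/(6LEI) = 259.1/EI
  span QR: UDL 42.2: wL³/(24EI) = 112.5/EI
  relative rotation θ_0 = (516.5 + 112.5)/EI = 629/EI
A unit hogging moment at Q produces rotation L₁/(3EI) + L₂/(3EI) = 4.333/EI.
Compatibility: M_Q·(L₁+L₂)/(3EI) = θ_0, giving M_Q = 145.2 kip·ft (hogging).

M_Q = 145.2 kip·ft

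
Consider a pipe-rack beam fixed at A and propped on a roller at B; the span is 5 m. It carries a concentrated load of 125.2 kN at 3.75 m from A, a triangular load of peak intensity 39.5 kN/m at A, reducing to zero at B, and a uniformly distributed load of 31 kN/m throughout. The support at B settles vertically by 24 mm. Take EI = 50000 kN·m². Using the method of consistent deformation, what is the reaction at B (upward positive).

R_B = 128.3 kN

Choose R_B as the redundant. The primary structure is the cantilever fixed at A.
Primary-structure tip deflection at B by superposition:
  point load 125.2 at a = 3.75: Pa²(3L − a)/(6EI) = 3301/EI
  triangular load, peak 39.5 at the fixed end: w₀L⁴/(30EI) = 822.9/EI
  UDL 31: wL⁴/(8EI) = 2422/EI
  δ_0 = 6546/EI
Tip deflection under a unit load at B: L³/(3EI) = 41.67/EI.
With EI = 50000 kN·m²: δ_0 = 0.13092 m and δ_{BB} = 0.000833 m/kN.
Compatibility — the beam at B must follow the support down by 0.024 m: δ_0 − R_B·δ_{BB} = 0.024, so R_B = (0.13092 − 0.024)/0.000833 = 128.3 kN.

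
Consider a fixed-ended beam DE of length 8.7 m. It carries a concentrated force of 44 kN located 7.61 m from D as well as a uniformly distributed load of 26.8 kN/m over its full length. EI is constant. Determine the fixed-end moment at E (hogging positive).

M_E = 205.7 kN·m

Release both end moments; the primary structure is a simply-supported span DE with redundants M_D and M_E.
On the primary (simply-supported) span, the end slopes from the loading are:
  at D: point load 44 at a = 7.61: Pab(L + b)/(6LEI) = 68.45/EI
  at E: point load 44 at a = 7.61: Pab(L + a)/(6LEI) = 114/EI
  at D: UDL 26.8: wL³/(24EI) = 735.3/EI
  at E: UDL 26.8: wL³/(24EI) = 735.3/EI
  θ_D0 = 803.8/EI,  θ_E0 = 849.4/EI
Flexibility coefficients: a unit moment at one end gives L/(3EI) there and L/(6EI) at the far end, so f₁₁ = f₂₂ = 2.9/EI and f₁₂ = f₂₁ = 1.45/EI.
Compatibility — zero rotation at each built-in end:
  2.9 M_D + 1.45 M_E = 803.8
  1.45 M_D + 2.9 M_E = 849.4
Solving the pair gives M_D = 174.3 kN·m and M_E = 205.7 kN·m (hogging).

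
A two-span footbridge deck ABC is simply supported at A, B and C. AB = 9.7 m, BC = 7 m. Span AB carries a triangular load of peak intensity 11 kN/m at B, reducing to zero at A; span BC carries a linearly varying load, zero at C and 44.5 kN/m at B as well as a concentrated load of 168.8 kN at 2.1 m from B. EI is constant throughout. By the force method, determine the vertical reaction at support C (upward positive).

Release continuity at B by inserting a hinge; the redundant is the internal moment M_B. The primary structure is two simply-supported spans AB and BC.
Rotations at B on the released spans (each span's end-slope, ×1/EI):
  span AB: triangular load, peak 11: w₀L³/(45EI) = 223.1/EI
  span BC: triangular load, peak 44.5: w₀L³/(45EI) = 339.2/EI
  span BC: point load 168.8 at a = 2.1: Pab(L + b)/(6LEI) = 492.1/EI
  relative rotation θ_0 = (223.1 + 831.3)/EI = 1054/EI
A unit hogging moment at B produces rotation L₁/(3EI) + L₂/(3EI) = 5.567/EI.
Compatibility: M_B·(L₁+L₂)/(3EI) = θ_0, giving M_B = 189.4 kN·m (hogging).
Span BC, ΣM about C: R_B^{BC}·7 = 1554 + 189.4, so R_B^{BC} = 249.1 kN and R_C = 324.6 − 249.1 = 75.5 kN.

R_C = 75.5 kN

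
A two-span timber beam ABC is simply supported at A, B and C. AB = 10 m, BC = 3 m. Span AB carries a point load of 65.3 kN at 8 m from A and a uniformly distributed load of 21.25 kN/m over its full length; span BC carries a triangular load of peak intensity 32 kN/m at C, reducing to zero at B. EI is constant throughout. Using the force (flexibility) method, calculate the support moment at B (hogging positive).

Take M_B as the redundant. Released structure: two simple spans AB and BC with a hinge at B.
Discontinuity in slope at B on the released structure — sum the simple-span end rotations:
  span AB: point load 65.3 at a = 8: Pab(L + a)/(6LEI) = 313.4/EI
  span AB: UDL 21.25: wL³/(24EI) = 885.4/EI
  span BC: triangular load, peak 32: 7w₀L³/(360EI) = 16.8/EI
  relative rotation θ_0 = (1199 + 16.8)/EI = 1216/EI
A unit hogging moment at B produces rotation L₁/(3EI) + L₂/(3EI) = 4.333/EI.
Compatibility: M_B·(L₁+L₂)/(3EI) = θ_0, giving M_B = 280.5 kN·m (hogging).

M_B = 280.5 kN·m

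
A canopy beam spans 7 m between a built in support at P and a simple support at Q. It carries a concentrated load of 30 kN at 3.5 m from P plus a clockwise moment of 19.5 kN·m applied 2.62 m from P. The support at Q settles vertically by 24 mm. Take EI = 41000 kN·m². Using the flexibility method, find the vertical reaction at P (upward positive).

R_P = 26.69 kN

Remove the prop at Q; the released (primary) structure is a cantilever built in at P.
Free-end deflection of the primary structure under the applied loading (downward +):
  point load 30 at a = 3.5: Pa²(3L − a)/(6EI) = 1072/EI
  clockwise couple 19.5 at a = 2.62: M₀a(2L − a)/(2EI) = 290.7/EI
  δ_0 = 1363/EI
Flexibility coefficient — unit upward force at Q: δ_{QQ} = L³/(3EI) = 114.3/EI.
With EI = 41000 kN·m²: δ_0 = 0.033234 m and δ_{QQ} = 0.002789 m/kN.
Compatibility — the beam at Q must follow the support down by 0.024 m: δ_0 − R_Q·δ_{QQ} = 0.024, so R_Q = (0.033234 − 0.024)/0.002789 = 3.311 kN.
Vertical equilibrium: R_P = ΣP − R_Q = 30 − 3.311 = 26.69 kN.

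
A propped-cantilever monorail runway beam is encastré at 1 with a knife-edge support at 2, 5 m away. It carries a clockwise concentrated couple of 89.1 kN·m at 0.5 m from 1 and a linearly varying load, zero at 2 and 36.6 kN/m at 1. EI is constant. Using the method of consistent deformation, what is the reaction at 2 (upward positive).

R_2 = 23.38 kN

Remove the prop at 2; the released (primary) structure is a cantilever built in at 1.
Free-end deflection of the primary structure under the applied loading (downward +):
  clockwise couple 89.1 at a = 0.5: M₀a(2L − a)/(2EI) = 211.6/EI
  triangular load, peak 36.6 at the fixed end: w₀L⁴/(30EI) = 762.5/EI
  δ_0 = 974.1/EI
Flexibility coefficient — unit upward force at 2: δ_{22} = L³/(3EI) = 41.67/EI.
The prop prevents deflection at 2: R_2 = δ_0/δ_{22} = 974.1/41.67 = 23.38 kN.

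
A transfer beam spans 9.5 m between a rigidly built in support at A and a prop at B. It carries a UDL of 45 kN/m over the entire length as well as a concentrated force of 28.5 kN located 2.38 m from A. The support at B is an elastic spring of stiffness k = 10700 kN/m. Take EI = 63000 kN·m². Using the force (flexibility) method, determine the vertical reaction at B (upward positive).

R_B = 159.5 kN

Choose R_B as the redundant. The primary structure is the cantilever fixed at A.
Deflection at B on the released cantilever, summing each load's contribution:
  UDL 45: wL⁴/(8EI) = 45816/EI
  point load 28.5 at a = 2.38: Pa²(3L − a)/(6EI) = 702.8/EI
  δ_0 = 46519/EI
Tip deflection under a unit load at B: L³/(3EI) = 285.8/EI.
With EI = 63000 kN·m²: δ_0 = 0.73839 m and δ_{BB} = 0.004536 m/kN.
Compatibility — the spring shortens by R_B/k under the reaction it provides: δ_0 − R_B·δ_{BB} = R_B/k. With 1/k = 0.000093 m/kN, R_B = δ_0 / (δ_{BB} + 1/k) = 0.73839 / (0.004536 + 0.000093) = 159.5 kN.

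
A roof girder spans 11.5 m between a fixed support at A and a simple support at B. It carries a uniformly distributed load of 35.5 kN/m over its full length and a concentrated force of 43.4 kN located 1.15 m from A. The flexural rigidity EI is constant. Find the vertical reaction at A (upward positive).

R_A = 297.9 kN

Remove the prop at B; the released (primary) structure is a cantilever built in at A.
Free-end deflection of the primary structure under the applied loading (downward +):
  UDL 35.5: wL⁴/(8EI) = 77612/EI
  point load 43.4 at a = 1.15: Pa²(3L − a)/(6EI) = 319/EI
  δ_0 = 77931/EI
Tip deflection under a unit load at B: L³/(3EI) = 507/EI.
Compatibility at B: δ_0 − R_B·δ_{BB} = 0, so R_B = 77931/507 = 153.7 kN.
Vertical equilibrium: R_A = ΣP − R_B = 451.6 − 153.7 = 297.9 kN.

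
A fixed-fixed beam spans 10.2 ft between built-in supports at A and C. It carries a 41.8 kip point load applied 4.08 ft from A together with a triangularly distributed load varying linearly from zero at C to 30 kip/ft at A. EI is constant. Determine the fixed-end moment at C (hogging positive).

Release both end moments; the primary structure is a simply-supported span AC with redundants M_A and M_C.
Simple-span end rotations at A and C under the given loads:
  at A: point load 41.8 at a = 4.08: Pab(L + b)/(6LEI) = 278.3/EI
  at C: point load 41.8 at a = 4.08: Pab(L + a)/(6LEI) = 243.5/EI
  at A: triangular load, peak 30: w₀L³/(45EI) = 707.5/EI
  at C: triangular load, peak 30: 7w₀L³/(360EI) = 619/EI
  θ_A0 = 985.8/EI,  θ_C0 = 862.6/EI
Flexibility coefficients: a unit moment at one end gives L/(3EI) there and L/(6EI) at the far end, so f₁₁ = f₂₂ = 3.4/EI and f₁₂ = f₂₁ = 1.7/EI.
Compatibility — zero rotation at each built-in end:
  3.4 M_A + 1.7 M_C = 985.8
  1.7 M_A + 3.4 M_C = 862.6
Solving the pair gives M_A = 217.5 kip·ft and M_C = 145 kip·ft (hogging).

M_C = 145 kip·ft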